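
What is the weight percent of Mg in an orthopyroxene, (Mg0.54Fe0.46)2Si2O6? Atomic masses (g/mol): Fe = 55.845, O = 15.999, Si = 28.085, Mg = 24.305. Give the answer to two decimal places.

Molar mass of (Mg0.54Fe0.46)2Si2O6: 1.08*24.305 + 0.92*55.845 + 2*28.085 + 6*15.999 = 229.791 g/mol.
Mass of Mg per formula unit: 1.08 × 24.305 = 26.249 g.
Weight fraction Mg = 26.249 / 229.791 = 0.1142.

11.42 wt%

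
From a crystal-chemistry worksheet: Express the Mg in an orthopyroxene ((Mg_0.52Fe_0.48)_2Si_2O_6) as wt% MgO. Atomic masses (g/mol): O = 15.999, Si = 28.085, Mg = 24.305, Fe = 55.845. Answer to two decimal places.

Molar mass of (Mg_0.52Fe_0.48)_2Si_2O_6 = 1.04*24.305 + 0.96*55.845 + 2*28.085 + 6*15.999 = 231.052 g/mol.
Each formula unit contains 1.04 Mg, equivalent to 1.04/1 = 1.0400 mol MgO.
M(MgO) = 1×24.305 + 1×15.999 = 40.304 g/mol.
Mass of MgO per formula unit = 1.0400 × 40.304 = 41.916 g.
MgO wt% = 41.916 / 231.052 × 100 = 18.14%.

18.14 wt%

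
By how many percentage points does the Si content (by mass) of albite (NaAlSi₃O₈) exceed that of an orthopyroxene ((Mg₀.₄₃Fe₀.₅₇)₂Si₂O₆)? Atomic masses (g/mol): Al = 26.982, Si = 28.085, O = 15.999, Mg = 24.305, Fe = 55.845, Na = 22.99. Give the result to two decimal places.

8.40 percentage points

First mineral: 84.255 g Si in 262.219 g formula = 32.13 wt% Si.
Second mineral: 56.170 g Si in 236.730 g formula = 23.73 wt% Si.
32.13% − 23.73% gives a difference of 8.40 percentage points.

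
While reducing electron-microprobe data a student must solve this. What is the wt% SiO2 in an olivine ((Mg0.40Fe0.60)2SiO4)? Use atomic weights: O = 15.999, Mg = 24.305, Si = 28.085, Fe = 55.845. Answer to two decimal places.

33.65 wt%

Molar mass of (Mg0.40Fe0.60)2SiO4 = 0.80×24.305 + 1.20×55.845 + 1×28.085 + 4×15.999 = 178.539 g/mol.
Each formula unit contains 1 Si, equivalent to 1/1 = 1.0000 mol SiO2.
M(SiO2) = 1×28.085 + 2×15.999 = 60.083 g/mol.
Mass of SiO2 per formula unit = 1.0000 × 60.083 = 60.083 g.
SiO2 wt% = 60.083 / 178.539 × 100 = 33.65%.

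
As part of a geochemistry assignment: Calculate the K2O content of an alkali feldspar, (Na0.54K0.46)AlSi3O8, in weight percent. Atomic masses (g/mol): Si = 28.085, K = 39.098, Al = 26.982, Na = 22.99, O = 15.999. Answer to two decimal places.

8.04 wt%

Molar mass of (Na0.54K0.46)AlSi3O8 = 0.54*22.99 + 0.46*39.098 + 1*26.982 + 3*28.085 + 8*15.999 = 269.629 g/mol.
Each formula unit contains 0.46 K, equivalent to 0.46/2 = 0.2300 mol K2O.
M(K2O) = 2×39.098 + 1×15.999 = 94.195 g/mol.
Mass of K2O per formula unit = 0.2300 × 94.195 = 21.665 g.
K2O wt% = 21.665 / 269.629 × 100 = 8.04%.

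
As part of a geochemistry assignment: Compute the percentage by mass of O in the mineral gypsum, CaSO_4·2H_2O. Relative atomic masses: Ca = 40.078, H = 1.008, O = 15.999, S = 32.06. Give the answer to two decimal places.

M(CaSO_4·2H_2O) = 172.164 g/mol.
O contributes 6 × 15.999 = 95.994 g per mole.
95.994/172.164 = 0.5576 → 55.76%.

55.76 wt%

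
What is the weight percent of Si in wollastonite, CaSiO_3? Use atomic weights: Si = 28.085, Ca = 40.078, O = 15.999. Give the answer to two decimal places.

Molar mass of CaSiO_3: 1·40.078 + 1·28.085 + 3·15.999 = 116.160 g/mol.
Mass of Si per formula unit: 1 × 28.085 = 28.085 g.
Weight fraction Si = 28.085 / 116.160 = 0.2418.

24.18 wt%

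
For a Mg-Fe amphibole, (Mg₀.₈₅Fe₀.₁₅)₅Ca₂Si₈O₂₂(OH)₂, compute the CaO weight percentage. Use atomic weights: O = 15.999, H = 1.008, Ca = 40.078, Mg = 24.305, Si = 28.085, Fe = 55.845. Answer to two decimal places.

13.42 wt%

Formula mass = 836.008 g/mol.
2 Ca → 2.0000 mol CaO per formula unit; M(CaO) = 56.077, so CaO mass = 112.154 g.
112.154/836.008 × 100 = 13.42 wt%.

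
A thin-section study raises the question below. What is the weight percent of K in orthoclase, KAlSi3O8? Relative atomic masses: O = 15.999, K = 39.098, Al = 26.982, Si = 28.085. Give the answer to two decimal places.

Molar mass of KAlSi3O8: 1×39.098 + 1×26.982 + 3×28.085 + 8×15.999 = 278.327 g/mol.
Mass of K per formula unit: 1 × 39.098 = 39.098 g.
Weight fraction K = 39.098 / 278.327 = 0.1405.

14.05 weight percent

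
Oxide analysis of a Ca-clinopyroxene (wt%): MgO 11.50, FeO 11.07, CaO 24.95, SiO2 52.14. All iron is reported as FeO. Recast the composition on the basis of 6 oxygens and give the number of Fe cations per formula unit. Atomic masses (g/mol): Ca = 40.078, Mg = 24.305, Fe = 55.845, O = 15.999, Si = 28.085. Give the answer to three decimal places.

0.353 Fe apfu

11.50 wt% MgO ÷ 40.304 g/mol = 0.28533 mol, giving 0.28533 Mg and 0.28533 O.
11.07 wt% FeO ÷ 71.844 g/mol = 0.15408 mol, giving 0.15408 Fe and 0.15408 O.
24.95 wt% CaO ÷ 56.077 g/mol = 0.44492 mol, giving 0.44492 Ca and 0.44492 O.
52.14 wt% SiO2 ÷ 60.083 g/mol = 0.86780 mol, giving 0.86780 Si and 1.73560 O.
Oxygen sums to 2.61993; scaling by 6/2.61993 = 2.29014 puts the formula on 6 O.
Fe: 0.15408 × 2.29014 = 0.353 atoms per formula unit.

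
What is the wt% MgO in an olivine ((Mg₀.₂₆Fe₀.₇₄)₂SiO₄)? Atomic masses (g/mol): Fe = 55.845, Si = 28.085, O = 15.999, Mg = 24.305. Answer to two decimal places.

11.19 wt%

Formula mass = 187.370 g/mol.
0.52 Mg → 0.5200 mol MgO per formula unit; M(MgO) = 40.304, so MgO mass = 20.958 g.
20.958/187.370 × 100 = 11.19 wt%.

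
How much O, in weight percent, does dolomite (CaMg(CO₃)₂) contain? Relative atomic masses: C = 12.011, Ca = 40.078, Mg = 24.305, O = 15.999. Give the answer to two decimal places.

52.06 weight percent

Molar mass of CaMg(CO₃)₂: 1·40.078 + 1·24.305 + 2·12.011 + 6·15.999 = 184.399 g/mol.
Mass of O per formula unit: 6 × 15.999 = 95.994 g.
Weight fraction O = 95.994 / 184.399 = 0.5206.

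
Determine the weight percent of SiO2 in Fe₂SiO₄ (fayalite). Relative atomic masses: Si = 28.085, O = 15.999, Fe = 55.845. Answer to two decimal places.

29.49 wt%

Molar mass of Fe₂SiO₄ = 2×55.845 + 1×28.085 + 4×15.999 = 203.771 g/mol.
Each formula unit contains 1 Si, equivalent to 1/1 = 1.0000 mol SiO2.
M(SiO2) = 1×28.085 + 2×15.999 = 60.083 g/mol.
Mass of SiO2 per formula unit = 1.0000 × 60.083 = 60.083 g.
SiO2 wt% = 60.083 / 203.771 × 100 = 29.49%.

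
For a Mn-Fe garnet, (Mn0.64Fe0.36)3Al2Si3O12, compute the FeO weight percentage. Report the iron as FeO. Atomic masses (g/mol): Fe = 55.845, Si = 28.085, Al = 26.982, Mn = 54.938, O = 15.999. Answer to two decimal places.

15.64 wt%

Molar mass of (Mn0.64Fe0.36)3Al2Si3O12 = 1.92×54.938 + 1.08×55.845 + 2×26.982 + 3×28.085 + 12×15.999 = 496.001 g/mol.
Each formula unit contains 1.08 Fe, equivalent to 1.08/1 = 1.0800 mol FeO.
M(FeO) = 1×55.845 + 1×15.999 = 71.844 g/mol.
Mass of FeO per formula unit = 1.0800 × 71.844 = 77.592 g.
FeO wt% = 77.592 / 496.001 × 100 = 15.64%.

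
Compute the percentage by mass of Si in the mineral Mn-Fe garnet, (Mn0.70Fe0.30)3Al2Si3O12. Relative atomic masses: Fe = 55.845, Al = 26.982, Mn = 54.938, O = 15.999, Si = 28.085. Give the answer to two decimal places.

16.99 wt%

Formula mass = 2.10×54.938 + 0.90×55.845 + 2×26.982 + 3×28.085 + 12×15.999 = 495.837 g/mol, of which 84.255 g is Si.
So Si makes up 84.255/495.837 = 0.1699 of the mass, i.e. 16.99%.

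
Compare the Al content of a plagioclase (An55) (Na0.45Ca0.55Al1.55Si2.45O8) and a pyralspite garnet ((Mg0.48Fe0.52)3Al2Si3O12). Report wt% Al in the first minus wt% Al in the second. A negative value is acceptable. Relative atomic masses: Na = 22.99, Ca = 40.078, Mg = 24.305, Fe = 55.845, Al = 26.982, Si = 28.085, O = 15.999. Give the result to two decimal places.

3.50 percentage points

M(Na0.45Ca0.55Al1.55Si2.45O8) = 271.011 g/mol, so wt% Al = 41.822/271.011 × 100 = 15.43%.
M((Mg0.48Fe0.52)3Al2Si3O12) = 452.324 g/mol, so wt% Al = 53.964/452.324 × 100 = 11.93%.
15.43 − 11.93 = 3.50 pp.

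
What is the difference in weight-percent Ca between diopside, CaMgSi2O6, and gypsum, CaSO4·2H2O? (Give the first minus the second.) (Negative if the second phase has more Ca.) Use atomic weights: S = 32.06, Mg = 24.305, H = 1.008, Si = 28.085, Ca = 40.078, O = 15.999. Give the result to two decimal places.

-4.77 percentage points

M(CaMgSi2O6) = 216.547 g/mol, so wt% Ca = 40.078/216.547 × 100 = 18.51%.
M(CaSO4·2H2O) = 172.164 g/mol, so wt% Ca = 40.078/172.164 × 100 = 23.28%.
18.51 − 23.28 = -4.77 pp.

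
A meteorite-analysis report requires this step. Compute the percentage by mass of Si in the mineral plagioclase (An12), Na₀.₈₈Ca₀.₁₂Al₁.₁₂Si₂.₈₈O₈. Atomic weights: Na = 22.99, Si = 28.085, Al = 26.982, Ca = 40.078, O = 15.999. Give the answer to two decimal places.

M(Na₀.₈₈Ca₀.₁₂Al₁.₁₂Si₂.₈₈O₈) = 264.137 g/mol.
Si contributes 2.88 × 28.085 = 80.885 g per mole.
80.885/264.137 = 0.3062 → 30.62%.

30.62 wt%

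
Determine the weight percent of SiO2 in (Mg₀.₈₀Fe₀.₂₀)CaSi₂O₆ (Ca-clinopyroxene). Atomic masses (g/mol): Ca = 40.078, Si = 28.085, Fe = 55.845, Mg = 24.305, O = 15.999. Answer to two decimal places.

53.92 wt%

Formula mass = 222.855 g/mol.
2 Si → 2.0000 mol SiO2 per formula unit; M(SiO2) = 60.083, so SiO2 mass = 120.166 g.
120.166/222.855 × 100 = 53.92 wt%.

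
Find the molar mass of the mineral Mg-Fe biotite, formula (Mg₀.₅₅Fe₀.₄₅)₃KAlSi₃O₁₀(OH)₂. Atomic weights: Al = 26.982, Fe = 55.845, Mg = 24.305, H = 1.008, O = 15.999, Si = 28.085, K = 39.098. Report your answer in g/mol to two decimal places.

459.83 g/mol

The formula mass is the sum 1.65×24.305 + 1.35×55.845 + 1×39.098 + 1×26.982 + 3×28.085 + 12×15.999 + 2×1.008.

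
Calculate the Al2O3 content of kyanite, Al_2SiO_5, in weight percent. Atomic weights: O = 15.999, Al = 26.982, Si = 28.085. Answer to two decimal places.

Molar mass of Al_2SiO_5 = 2·26.982 + 1·28.085 + 5·15.999 = 162.044 g/mol.
Each formula unit contains 2 Al, equivalent to 2/2 = 1.0000 mol Al2O3.
M(Al2O3) = 2×26.982 + 3×15.999 = 101.961 g/mol.
Mass of Al2O3 per formula unit = 1.0000 × 101.961 = 101.961 g.
Al2O3 wt% = 101.961 / 162.044 × 100 = 62.92%.

62.92 wt%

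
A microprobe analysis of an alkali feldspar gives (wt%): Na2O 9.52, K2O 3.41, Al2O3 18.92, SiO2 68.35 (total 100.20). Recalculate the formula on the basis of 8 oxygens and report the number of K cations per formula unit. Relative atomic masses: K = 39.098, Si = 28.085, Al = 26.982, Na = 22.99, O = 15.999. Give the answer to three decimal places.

0.192 K apfu

Na2O (M=61.979): mol = 0.15360; Na = 0.30720, O = 0.15360.
K2O (M=94.195): mol = 0.03620; K = 0.07240, O = 0.03620.
Al2O3 (M=101.961): mol = 0.18556; Al = 0.37112, O = 0.55668.
SiO2 (M=60.083): mol = 1.13759; Si = 1.13759, O = 2.27518.
ΣO = 3.02166; factor = 8/ΣO = 2.64755.
K apfu = 0.07240 × 2.64755 = 0.192.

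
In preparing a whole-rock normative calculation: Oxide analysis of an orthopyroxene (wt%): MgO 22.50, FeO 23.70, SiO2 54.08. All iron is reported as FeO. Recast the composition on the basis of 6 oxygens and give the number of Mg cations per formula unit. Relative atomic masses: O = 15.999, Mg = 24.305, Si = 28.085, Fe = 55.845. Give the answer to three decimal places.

MgO (M=40.304): mol = 0.55826; Mg = 0.55826, O = 0.55826.
FeO (M=71.844): mol = 0.32988; Fe = 0.32988, O = 0.32988.
SiO2 (M=60.083): mol = 0.90009; Si = 0.90009, O = 1.80018.
ΣO = 2.68832; factor = 6/ΣO = 2.23188.
Mg apfu = 0.55826 × 2.23188 = 1.246.

1.246 Mg apfu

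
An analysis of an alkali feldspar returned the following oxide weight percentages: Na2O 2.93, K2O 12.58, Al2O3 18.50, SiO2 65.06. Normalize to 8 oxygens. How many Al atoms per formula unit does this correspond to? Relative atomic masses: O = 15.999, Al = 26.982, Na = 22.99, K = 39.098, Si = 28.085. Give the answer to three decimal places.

2.93 wt% Na2O ÷ 61.979 g/mol = 0.04727 mol, giving 0.09454 Na and 0.04727 O.
12.58 wt% K2O ÷ 94.195 g/mol = 0.13355 mol, giving 0.26710 K and 0.13355 O.
18.50 wt% Al2O3 ÷ 101.961 g/mol = 0.18144 mol, giving 0.36288 Al and 0.54432 O.
65.06 wt% SiO2 ÷ 60.083 g/mol = 1.08284 mol, giving 1.08284 Si and 2.16568 O.
Oxygen sums to 2.89082; scaling by 8/2.89082 = 2.76738 puts the formula on 8 O.
Al: 0.36288 × 2.76738 = 1.004 atoms per formula unit.

1.004 Al apfu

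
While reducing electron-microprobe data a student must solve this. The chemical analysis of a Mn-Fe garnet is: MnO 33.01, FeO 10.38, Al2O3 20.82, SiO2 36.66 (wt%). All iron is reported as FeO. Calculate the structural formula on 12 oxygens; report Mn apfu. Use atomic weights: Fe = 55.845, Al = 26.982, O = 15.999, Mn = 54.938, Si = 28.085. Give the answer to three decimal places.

MnO (M=70.937): mol = 0.46534; Mn = 0.46534, O = 0.46534.
FeO (M=71.844): mol = 0.14448; Fe = 0.14448, O = 0.14448.
Al2O3 (M=101.961): mol = 0.20420; Al = 0.40840, O = 0.61260.
SiO2 (M=60.083): mol = 0.61016; Si = 0.61016, O = 1.22032.
ΣO = 2.44274; factor = 12/ΣO = 4.91252.
Mn apfu = 0.46534 × 4.91252 = 2.286.

2.286 Mn apfu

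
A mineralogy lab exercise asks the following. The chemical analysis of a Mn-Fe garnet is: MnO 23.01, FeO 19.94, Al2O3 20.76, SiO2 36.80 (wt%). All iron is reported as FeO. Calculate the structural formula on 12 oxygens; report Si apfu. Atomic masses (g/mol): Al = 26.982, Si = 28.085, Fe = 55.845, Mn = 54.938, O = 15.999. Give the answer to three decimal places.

MnO (M=70.937): mol = 0.32437; Mn = 0.32437, O = 0.32437.
FeO (M=71.844): mol = 0.27755; Fe = 0.27755, O = 0.27755.
Al2O3 (M=101.961): mol = 0.20361; Al = 0.40722, O = 0.61083.
SiO2 (M=60.083): mol = 0.61249; Si = 0.61249, O = 1.22498.
ΣO = 2.43773; factor = 12/ΣO = 4.92261.
Si apfu = 0.61249 × 4.92261 = 3.015.

3.015 Si apfu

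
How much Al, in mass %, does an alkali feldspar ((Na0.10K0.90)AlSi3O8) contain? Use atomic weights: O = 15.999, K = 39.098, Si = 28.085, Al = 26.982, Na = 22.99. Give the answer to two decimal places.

9.75 mass %

Molar mass of (Na0.10K0.90)AlSi3O8: 0.10×22.99 + 0.90×39.098 + 1×26.982 + 3×28.085 + 8×15.999 = 276.716 g/mol.
Mass of Al per formula unit: 1 × 26.982 = 26.982 g.
Weight fraction Al = 26.982 / 276.716 = 0.0975.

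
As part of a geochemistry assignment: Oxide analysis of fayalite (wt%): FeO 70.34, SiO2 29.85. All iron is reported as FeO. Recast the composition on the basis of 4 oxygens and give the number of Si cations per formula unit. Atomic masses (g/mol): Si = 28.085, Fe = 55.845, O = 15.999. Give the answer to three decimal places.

1.007 Si apfu

FeO: 70.34/71.844 = 0.97907 mol → 0.97907 mol Fe, 0.97907 mol O.
SiO2: 29.85/60.083 = 0.49681 mol → 0.49681 mol Si, 0.99362 mol O.
Total oxygen = 1.97269 mol. Normalization factor = 4/1.97269 = 2.02769.
Si per 4 O = 0.49681 × 2.02769 = 1.007.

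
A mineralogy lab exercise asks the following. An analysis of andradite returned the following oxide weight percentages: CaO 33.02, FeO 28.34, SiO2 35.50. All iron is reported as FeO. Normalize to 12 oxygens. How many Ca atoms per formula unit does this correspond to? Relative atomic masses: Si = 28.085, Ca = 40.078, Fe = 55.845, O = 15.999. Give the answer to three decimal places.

CaO: 33.02/56.077 = 0.58883 mol → 0.58883 mol Ca, 0.58883 mol O.
FeO: 28.34/71.844 = 0.39447 mol → 0.39447 mol Fe, 0.39447 mol O.
SiO2: 35.50/60.083 = 0.59085 mol → 0.59085 mol Si, 1.18170 mol O.
Total oxygen = 2.16500 mol. Normalization factor = 12/2.16500 = 5.54273.
Ca per 12 O = 0.58883 × 5.54273 = 3.264.

3.264 Ca apfu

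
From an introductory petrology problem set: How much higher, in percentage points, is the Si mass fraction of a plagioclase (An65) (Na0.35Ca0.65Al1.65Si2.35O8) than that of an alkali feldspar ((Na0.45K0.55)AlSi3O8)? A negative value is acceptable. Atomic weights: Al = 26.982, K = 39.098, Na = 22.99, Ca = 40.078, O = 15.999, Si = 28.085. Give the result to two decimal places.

M(Na0.35Ca0.65Al1.65Si2.35O8) = 272.609 g/mol, so wt% Si = 66.000/272.609 × 100 = 24.21%.
M((Na0.45K0.55)AlSi3O8) = 271.078 g/mol, so wt% Si = 84.255/271.078 × 100 = 31.08%.
24.21 − 31.08 = -6.87 pp.

-6.87 percentage points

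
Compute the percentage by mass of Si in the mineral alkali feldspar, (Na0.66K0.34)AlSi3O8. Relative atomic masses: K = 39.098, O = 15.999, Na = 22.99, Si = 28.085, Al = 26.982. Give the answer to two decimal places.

31.47 wt%

Molar mass of (Na0.66K0.34)AlSi3O8: 0.66·22.99 + 0.34·39.098 + 1·26.982 + 3·28.085 + 8·15.999 = 267.696 g/mol.
Mass of Si per formula unit: 3 × 28.085 = 84.255 g.
Weight fraction Si = 84.255 / 267.696 = 0.3147.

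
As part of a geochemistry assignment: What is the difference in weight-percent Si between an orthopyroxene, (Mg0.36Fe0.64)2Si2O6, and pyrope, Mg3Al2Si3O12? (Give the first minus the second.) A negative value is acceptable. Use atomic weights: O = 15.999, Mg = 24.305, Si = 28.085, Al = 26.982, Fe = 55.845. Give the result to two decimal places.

2.39 percentage points

Si in (Mg0.36Fe0.64)2Si2O6: molar mass 241.145 g/mol; 2×28.085 = 56.170 g → 23.29 wt%.
Si in Mg3Al2Si3O12: molar mass 403.122 g/mol; 3×28.085 = 84.255 g → 20.90 wt%.
Difference = 23.29 − 20.90 = 2.39 percentage points.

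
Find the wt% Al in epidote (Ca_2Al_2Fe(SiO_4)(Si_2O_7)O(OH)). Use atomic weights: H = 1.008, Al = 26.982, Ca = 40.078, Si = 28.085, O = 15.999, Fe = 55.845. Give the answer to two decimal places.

M(Ca_2Al_2Fe(SiO_4)(Si_2O_7)O(OH)) = 483.215 g/mol.
Al contributes 2 × 26.982 = 53.964 g per mole.
53.964/483.215 = 0.1117 → 11.17%.

11.17 weight percent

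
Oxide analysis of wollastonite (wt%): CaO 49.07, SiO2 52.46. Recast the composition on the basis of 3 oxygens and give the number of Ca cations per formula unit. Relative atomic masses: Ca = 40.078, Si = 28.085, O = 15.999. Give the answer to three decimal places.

49.07 wt% CaO ÷ 56.077 g/mol = 0.87505 mol, giving 0.87505 Ca and 0.87505 O.
52.46 wt% SiO2 ÷ 60.083 g/mol = 0.87313 mol, giving 0.87313 Si and 1.74626 O.
Oxygen sums to 2.62131; scaling by 3/2.62131 = 1.14447 puts the formula on 3 O.
Ca: 0.87505 × 1.14447 = 1.001 atoms per formula unit.

1.001 Ca apfu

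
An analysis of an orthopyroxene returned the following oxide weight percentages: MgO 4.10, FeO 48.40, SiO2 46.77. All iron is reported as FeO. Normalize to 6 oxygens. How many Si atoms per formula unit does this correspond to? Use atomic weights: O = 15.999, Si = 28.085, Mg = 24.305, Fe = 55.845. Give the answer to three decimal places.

2.003 Si apfu

4.10 wt% MgO ÷ 40.304 g/mol = 0.10173 mol, giving 0.10173 Mg and 0.10173 O.
48.40 wt% FeO ÷ 71.844 g/mol = 0.67368 mol, giving 0.67368 Fe and 0.67368 O.
46.77 wt% SiO2 ÷ 60.083 g/mol = 0.77842 mol, giving 0.77842 Si and 1.55684 O.
Oxygen sums to 2.33225; scaling by 6/2.33225 = 2.57262 puts the formula on 6 O.
Si: 0.77842 × 2.57262 = 2.003 atoms per formula unit.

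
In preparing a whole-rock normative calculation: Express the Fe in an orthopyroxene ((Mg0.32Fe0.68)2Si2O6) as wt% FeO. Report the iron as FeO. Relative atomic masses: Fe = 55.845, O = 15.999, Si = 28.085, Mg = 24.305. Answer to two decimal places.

40.10 wt%

Formula mass = 243.668 g/mol.
1.36 Fe → 1.3600 mol FeO per formula unit; M(FeO) = 71.844, so FeO mass = 97.708 g.
97.708/243.668 × 100 = 40.10 wt%.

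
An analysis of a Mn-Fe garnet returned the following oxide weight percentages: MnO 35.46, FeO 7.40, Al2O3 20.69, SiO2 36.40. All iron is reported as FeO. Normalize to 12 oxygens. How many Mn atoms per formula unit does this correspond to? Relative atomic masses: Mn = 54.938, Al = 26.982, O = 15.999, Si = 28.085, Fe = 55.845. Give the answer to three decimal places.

2.475 Mn apfu

MnO: 35.46/70.937 = 0.49988 mol → 0.49988 mol Mn, 0.49988 mol O.
FeO: 7.40/71.844 = 0.10300 mol → 0.10300 mol Fe, 0.10300 mol O.
Al2O3: 20.69/101.961 = 0.20292 mol → 0.40584 mol Al, 0.60876 mol O.
SiO2: 36.40/60.083 = 0.60583 mol → 0.60583 mol Si, 1.21166 mol O.
Total oxygen = 2.42330 mol. Normalization factor = 12/2.42330 = 4.95193.
Mn per 12 O = 0.49988 × 4.95193 = 2.475.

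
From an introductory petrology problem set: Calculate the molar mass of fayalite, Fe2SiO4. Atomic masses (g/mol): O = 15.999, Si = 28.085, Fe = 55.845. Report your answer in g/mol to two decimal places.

The formula mass is the sum 2·55.845 + 1·28.085 + 4·15.999.

203.77 g/mol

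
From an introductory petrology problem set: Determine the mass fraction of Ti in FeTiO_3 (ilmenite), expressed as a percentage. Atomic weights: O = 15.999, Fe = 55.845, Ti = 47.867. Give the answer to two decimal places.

31.55 wt%

M(FeTiO_3) = 151.709 g/mol.
Ti contributes 1 × 47.867 = 47.867 g per mole.
47.867/151.709 = 0.3155 → 31.55%.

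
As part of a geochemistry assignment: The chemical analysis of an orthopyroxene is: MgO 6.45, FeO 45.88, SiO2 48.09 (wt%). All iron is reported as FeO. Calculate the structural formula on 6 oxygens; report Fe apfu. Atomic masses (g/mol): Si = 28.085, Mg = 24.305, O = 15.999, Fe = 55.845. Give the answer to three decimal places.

6.45 wt% MgO ÷ 40.304 g/mol = 0.16003 mol, giving 0.16003 Mg and 0.16003 O.
45.88 wt% FeO ÷ 71.844 g/mol = 0.63861 mol, giving 0.63861 Fe and 0.63861 O.
48.09 wt% SiO2 ÷ 60.083 g/mol = 0.80039 mol, giving 0.80039 Si and 1.60078 O.
Oxygen sums to 2.39942; scaling by 6/2.39942 = 2.50060 puts the formula on 6 O.
Fe: 0.63861 × 2.50060 = 1.597 atoms per formula unit.

1.597 Fe apfu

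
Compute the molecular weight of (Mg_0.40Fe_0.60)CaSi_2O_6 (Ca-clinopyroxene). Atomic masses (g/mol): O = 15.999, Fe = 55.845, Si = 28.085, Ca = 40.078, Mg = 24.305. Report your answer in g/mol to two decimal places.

M = 0.40*24.305 + 0.60*55.845 + 1*40.078 + 2*28.085 + 6*15.999

235.47 g/mol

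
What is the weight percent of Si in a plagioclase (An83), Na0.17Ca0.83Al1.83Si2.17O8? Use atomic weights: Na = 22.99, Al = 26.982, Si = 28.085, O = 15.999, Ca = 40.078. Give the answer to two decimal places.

Formula mass = 0.17×22.99 + 0.83×40.078 + 1.83×26.982 + 2.17×28.085 + 8×15.999 = 275.487 g/mol, of which 60.944 g is Si.
So Si makes up 60.944/275.487 = 0.2212 of the mass, i.e. 22.12%.

22.12 weight percent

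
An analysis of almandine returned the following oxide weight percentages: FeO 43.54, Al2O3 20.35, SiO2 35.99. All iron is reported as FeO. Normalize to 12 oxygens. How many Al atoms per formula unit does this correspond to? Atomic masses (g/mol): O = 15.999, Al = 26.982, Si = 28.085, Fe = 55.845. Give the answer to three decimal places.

1.994 Al apfu

43.54 wt% FeO ÷ 71.844 g/mol = 0.60604 mol, giving 0.60604 Fe and 0.60604 O.
20.35 wt% Al2O3 ÷ 101.961 g/mol = 0.19959 mol, giving 0.39918 Al and 0.59877 O.
35.99 wt% SiO2 ÷ 60.083 g/mol = 0.59900 mol, giving 0.59900 Si and 1.19800 O.
Oxygen sums to 2.40281; scaling by 12/2.40281 = 4.99415 puts the formula on 12 O.
Al: 0.39918 × 4.99415 = 1.994 atoms per formula unit.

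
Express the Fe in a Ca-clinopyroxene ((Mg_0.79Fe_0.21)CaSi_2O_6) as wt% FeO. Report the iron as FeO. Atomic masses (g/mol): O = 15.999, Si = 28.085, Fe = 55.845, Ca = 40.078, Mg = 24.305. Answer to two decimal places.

6.76 wt%

M((Mg_0.79Fe_0.21)CaSi_2O_6) = 223.170 g/mol; M(FeO) = 71.844 g/mol.
Moles FeO per formula unit = 0.21 Fe ÷ 1 = 0.2100.
FeO fraction = (0.2100 × 71.844) / 223.170 = 15.087/223.170 = 0.0676.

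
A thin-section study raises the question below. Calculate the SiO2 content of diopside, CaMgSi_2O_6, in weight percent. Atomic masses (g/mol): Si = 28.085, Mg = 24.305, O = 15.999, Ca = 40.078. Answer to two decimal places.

M(CaMgSi_2O_6) = 216.547 g/mol; M(SiO2) = 60.083 g/mol.
Moles SiO2 per formula unit = 2 Si ÷ 1 = 2.0000.
SiO2 fraction = (2.0000 × 60.083) / 216.547 = 120.166/216.547 = 0.5549.

55.49 wt%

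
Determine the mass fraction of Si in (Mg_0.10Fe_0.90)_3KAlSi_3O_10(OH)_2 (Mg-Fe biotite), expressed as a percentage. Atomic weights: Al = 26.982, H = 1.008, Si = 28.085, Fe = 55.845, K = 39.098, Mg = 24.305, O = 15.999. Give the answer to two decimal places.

16.77 weight percent

M((Mg_0.10Fe_0.90)_3KAlSi_3O_10(OH)_2) = 502.412 g/mol.
Si contributes 3 × 28.085 = 84.255 g per mole.
84.255/502.412 = 0.1677 → 16.77%.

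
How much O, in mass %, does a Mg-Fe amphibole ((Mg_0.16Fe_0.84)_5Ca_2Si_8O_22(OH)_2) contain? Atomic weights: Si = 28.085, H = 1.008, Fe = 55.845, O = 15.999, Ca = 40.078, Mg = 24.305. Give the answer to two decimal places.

Molar mass of (Mg_0.16Fe_0.84)_5Ca_2Si_8O_22(OH)_2: 0.80×24.305 + 4.20×55.845 + 2×40.078 + 8×28.085 + 24×15.999 + 2×1.008 = 944.821 g/mol.
Mass of O per formula unit: 24 × 15.999 = 383.976 g.
Weight fraction O = 383.976 / 944.821 = 0.4064.

40.64 mass %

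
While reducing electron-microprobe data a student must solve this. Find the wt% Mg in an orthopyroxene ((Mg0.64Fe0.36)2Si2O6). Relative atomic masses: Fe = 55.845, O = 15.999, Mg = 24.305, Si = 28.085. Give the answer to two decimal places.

13.92 wt%

M((Mg0.64Fe0.36)2Si2O6) = 223.483 g/mol.
Mg contributes 1.28 × 24.305 = 31.110 g per mole.
31.110/223.483 = 0.1392 → 13.92%.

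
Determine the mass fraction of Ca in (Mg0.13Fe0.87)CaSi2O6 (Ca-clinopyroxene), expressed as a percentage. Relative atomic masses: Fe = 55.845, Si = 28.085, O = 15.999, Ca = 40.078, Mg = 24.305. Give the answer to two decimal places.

Formula mass = 0.13×24.305 + 0.87×55.845 + 1×40.078 + 2×28.085 + 6×15.999 = 243.987 g/mol, of which 40.078 g is Ca.
So Ca makes up 40.078/243.987 = 0.1643 of the mass, i.e. 16.43%.

16.43 wt%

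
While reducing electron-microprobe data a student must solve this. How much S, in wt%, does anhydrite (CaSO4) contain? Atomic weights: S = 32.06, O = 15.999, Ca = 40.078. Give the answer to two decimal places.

Formula mass = 1·40.078 + 1·32.06 + 4·15.999 = 136.134 g/mol, of which 32.060 g is S.
So S makes up 32.060/136.134 = 0.2355 of the mass, i.e. 23.55%.

23.55 wt%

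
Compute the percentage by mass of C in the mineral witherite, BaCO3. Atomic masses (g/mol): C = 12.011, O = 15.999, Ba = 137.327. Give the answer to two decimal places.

M(BaCO3) = 197.335 g/mol.
C contributes 1 × 12.011 = 12.011 g per mole.
12.011/197.335 = 0.0609 → 6.09%.

6.09 wt%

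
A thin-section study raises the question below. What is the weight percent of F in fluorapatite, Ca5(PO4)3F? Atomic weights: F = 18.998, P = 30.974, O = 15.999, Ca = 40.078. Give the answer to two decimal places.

Molar mass of Ca5(PO4)3F: 5·40.078 + 3·30.974 + 12·15.999 + 1·18.998 = 504.298 g/mol.
Mass of F per formula unit: 1 × 18.998 = 18.998 g.
Weight fraction F = 18.998 / 504.298 = 0.0377.

3.77 wt%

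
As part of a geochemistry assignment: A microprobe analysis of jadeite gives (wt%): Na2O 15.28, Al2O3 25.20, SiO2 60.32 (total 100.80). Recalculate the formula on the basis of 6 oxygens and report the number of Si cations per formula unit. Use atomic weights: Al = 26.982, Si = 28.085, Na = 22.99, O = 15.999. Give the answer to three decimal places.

15.28 wt% Na2O ÷ 61.979 g/mol = 0.24654 mol, giving 0.49308 Na and 0.24654 O.
25.20 wt% Al2O3 ÷ 101.961 g/mol = 0.24715 mol, giving 0.49430 Al and 0.74145 O.
60.32 wt% SiO2 ÷ 60.083 g/mol = 1.00394 mol, giving 1.00394 Si and 2.00788 O.
Oxygen sums to 2.99587; scaling by 6/2.99587 = 2.00276 puts the formula on 6 O.
Si: 1.00394 × 2.00276 = 2.011 atoms per formula unit.

2.011 Si apfu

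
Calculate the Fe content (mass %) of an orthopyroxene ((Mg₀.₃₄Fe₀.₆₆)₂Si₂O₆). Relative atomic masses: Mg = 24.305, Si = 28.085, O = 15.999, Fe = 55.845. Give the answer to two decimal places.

Molar mass of (Mg₀.₃₄Fe₀.₆₆)₂Si₂O₆: 0.68·24.305 + 1.32·55.845 + 2·28.085 + 6·15.999 = 242.407 g/mol.
Mass of Fe per formula unit: 1.32 × 55.845 = 73.715 g.
Weight fraction Fe = 73.715 / 242.407 = 0.3041.

30.41 mass %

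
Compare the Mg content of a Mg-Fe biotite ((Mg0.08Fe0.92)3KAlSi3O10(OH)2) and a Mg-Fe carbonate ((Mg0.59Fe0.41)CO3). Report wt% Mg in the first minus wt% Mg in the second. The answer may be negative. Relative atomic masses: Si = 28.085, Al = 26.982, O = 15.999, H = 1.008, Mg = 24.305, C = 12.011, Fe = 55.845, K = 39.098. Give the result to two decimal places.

-13.59 percentage points

Mg in (Mg0.08Fe0.92)3KAlSi3O10(OH)2: molar mass 504.304 g/mol; 0.24×24.305 = 5.833 g → 1.16 wt%.
Mg in (Mg0.59Fe0.41)CO3: molar mass 97.244 g/mol; 0.59×24.305 = 14.340 g → 14.75 wt%.
Difference = 1.16 − 14.75 = -13.59 percentage points.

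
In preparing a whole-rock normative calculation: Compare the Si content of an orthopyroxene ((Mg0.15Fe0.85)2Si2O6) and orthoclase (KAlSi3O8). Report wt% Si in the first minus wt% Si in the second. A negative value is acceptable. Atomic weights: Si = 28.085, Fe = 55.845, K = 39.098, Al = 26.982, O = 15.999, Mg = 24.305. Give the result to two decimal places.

-8.19 percentage points

M((Mg0.15Fe0.85)2Si2O6) = 254.392 g/mol, so wt% Si = 56.170/254.392 × 100 = 22.08%.
M(KAlSi3O8) = 278.327 g/mol, so wt% Si = 84.255/278.327 × 100 = 30.27%.
22.08 − 30.27 = -8.19 pp.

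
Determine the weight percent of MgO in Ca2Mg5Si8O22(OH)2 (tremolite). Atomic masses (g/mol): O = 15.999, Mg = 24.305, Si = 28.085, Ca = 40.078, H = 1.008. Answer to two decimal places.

Molar mass of Ca2Mg5Si8O22(OH)2 = 2*40.078 + 5*24.305 + 8*28.085 + 24*15.999 + 2*1.008 = 812.353 g/mol.
Each formula unit contains 5 Mg, equivalent to 5/1 = 5.0000 mol MgO.
M(MgO) = 1×24.305 + 1×15.999 = 40.304 g/mol.
Mass of MgO per formula unit = 5.0000 × 40.304 = 201.520 g.
MgO wt% = 201.520 / 812.353 × 100 = 24.81%.

24.81 wt%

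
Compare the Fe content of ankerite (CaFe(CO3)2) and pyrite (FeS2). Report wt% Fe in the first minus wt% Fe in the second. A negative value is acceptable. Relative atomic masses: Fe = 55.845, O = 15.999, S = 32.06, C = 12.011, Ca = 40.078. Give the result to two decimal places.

M(CaFe(CO3)2) = 215.939 g/mol, so wt% Fe = 55.845/215.939 × 100 = 25.86%.
M(FeS2) = 119.965 g/mol, so wt% Fe = 55.845/119.965 × 100 = 46.55%.
25.86 − 46.55 = -20.69 pp.

-20.69 percentage points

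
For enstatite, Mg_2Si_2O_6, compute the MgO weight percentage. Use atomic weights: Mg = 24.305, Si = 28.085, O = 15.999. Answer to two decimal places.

40.15 wt%

Formula mass = 200.774 g/mol.
2 Mg → 2.0000 mol MgO per formula unit; M(MgO) = 40.304, so MgO mass = 80.608 g.
80.608/200.774 × 100 = 40.15 wt%.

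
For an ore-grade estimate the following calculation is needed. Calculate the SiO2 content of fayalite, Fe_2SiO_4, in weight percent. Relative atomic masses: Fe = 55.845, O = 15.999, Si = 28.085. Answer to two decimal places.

M(Fe_2SiO_4) = 203.771 g/mol; M(SiO2) = 60.083 g/mol.
Moles SiO2 per formula unit = 1 Si ÷ 1 = 1.0000.
SiO2 fraction = (1.0000 × 60.083) / 203.771 = 60.083/203.771 = 0.2949.

29.49 wt%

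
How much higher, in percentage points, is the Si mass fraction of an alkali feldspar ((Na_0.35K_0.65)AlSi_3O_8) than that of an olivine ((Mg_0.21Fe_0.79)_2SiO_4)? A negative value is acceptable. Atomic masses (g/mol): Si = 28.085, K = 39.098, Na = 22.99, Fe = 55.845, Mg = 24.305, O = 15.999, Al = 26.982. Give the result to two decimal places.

16.16 percentage points

M((Na_0.35K_0.65)AlSi_3O_8) = 272.689 g/mol, so wt% Si = 84.255/272.689 × 100 = 30.90%.
M((Mg_0.21Fe_0.79)_2SiO_4) = 190.524 g/mol, so wt% Si = 28.085/190.524 × 100 = 14.74%.
30.90 − 14.74 = 16.16 pp.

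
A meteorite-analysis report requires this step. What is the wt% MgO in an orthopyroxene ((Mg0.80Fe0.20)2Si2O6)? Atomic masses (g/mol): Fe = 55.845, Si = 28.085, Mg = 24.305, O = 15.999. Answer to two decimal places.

Molar mass of (Mg0.80Fe0.20)2Si2O6 = 1.60*24.305 + 0.40*55.845 + 2*28.085 + 6*15.999 = 213.390 g/mol.
Each formula unit contains 1.60 Mg, equivalent to 1.60/1 = 1.6000 mol MgO.
M(MgO) = 1×24.305 + 1×15.999 = 40.304 g/mol.
Mass of MgO per formula unit = 1.6000 × 40.304 = 64.486 g.
MgO wt% = 64.486 / 213.390 × 100 = 30.22%.

30.22 wt%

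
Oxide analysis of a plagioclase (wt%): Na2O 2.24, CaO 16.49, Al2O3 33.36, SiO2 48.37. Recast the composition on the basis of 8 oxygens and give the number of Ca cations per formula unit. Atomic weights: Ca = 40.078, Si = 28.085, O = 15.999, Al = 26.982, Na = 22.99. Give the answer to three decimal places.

0.805 Ca apfu

Na2O: 2.24/61.979 = 0.03614 mol → 0.07228 mol Na, 0.03614 mol O.
CaO: 16.49/56.077 = 0.29406 mol → 0.29406 mol Ca, 0.29406 mol O.
Al2O3: 33.36/101.961 = 0.32718 mol → 0.65436 mol Al, 0.98154 mol O.
SiO2: 48.37/60.083 = 0.80505 mol → 0.80505 mol Si, 1.61010 mol O.
Total oxygen = 2.92184 mol. Normalization factor = 8/2.92184 = 2.73800.
Ca per 8 O = 0.29406 × 2.73800 = 0.805.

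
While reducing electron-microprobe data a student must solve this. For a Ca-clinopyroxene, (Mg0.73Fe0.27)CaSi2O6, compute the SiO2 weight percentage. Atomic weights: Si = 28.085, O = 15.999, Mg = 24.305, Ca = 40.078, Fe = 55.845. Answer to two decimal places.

Formula mass = 225.063 g/mol.
2 Si → 2.0000 mol SiO2 per formula unit; M(SiO2) = 60.083, so SiO2 mass = 120.166 g.
120.166/225.063 × 100 = 53.39 wt%.

53.39 wt%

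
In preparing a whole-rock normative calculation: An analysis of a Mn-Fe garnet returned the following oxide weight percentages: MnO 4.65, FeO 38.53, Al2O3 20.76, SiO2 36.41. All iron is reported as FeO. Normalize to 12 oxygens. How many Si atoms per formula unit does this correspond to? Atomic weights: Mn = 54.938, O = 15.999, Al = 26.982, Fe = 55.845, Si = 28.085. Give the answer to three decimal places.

2.999 Si apfu

4.65 wt% MnO ÷ 70.937 g/mol = 0.06555 mol, giving 0.06555 Mn and 0.06555 O.
38.53 wt% FeO ÷ 71.844 g/mol = 0.53630 mol, giving 0.53630 Fe and 0.53630 O.
20.76 wt% Al2O3 ÷ 101.961 g/mol = 0.20361 mol, giving 0.40722 Al and 0.61083 O.
36.41 wt% SiO2 ÷ 60.083 g/mol = 0.60600 mol, giving 0.60600 Si and 1.21200 O.
Oxygen sums to 2.42468; scaling by 12/2.42468 = 4.94911 puts the formula on 12 O.
Si: 0.60600 × 4.94911 = 2.999 atoms per formula unit.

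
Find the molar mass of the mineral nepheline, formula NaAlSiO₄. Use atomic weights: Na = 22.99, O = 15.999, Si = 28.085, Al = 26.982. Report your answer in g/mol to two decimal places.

142.05 g/mol

Na: 1 × 22.99 = 22.9900
Al: 1 × 26.982 = 26.9820
Si: 1 × 28.085 = 28.0850
O: 4 × 15.999 = 63.9960
Summing the contributions gives the formula mass.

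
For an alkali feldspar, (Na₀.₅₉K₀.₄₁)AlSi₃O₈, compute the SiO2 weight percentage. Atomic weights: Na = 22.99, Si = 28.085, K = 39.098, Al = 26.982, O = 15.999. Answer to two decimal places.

67.05 wt%

M((Na₀.₅₉K₀.₄₁)AlSi₃O₈) = 268.823 g/mol; M(SiO2) = 60.083 g/mol.
Moles SiO2 per formula unit = 3 Si ÷ 1 = 3.0000.
SiO2 fraction = (3.0000 × 60.083) / 268.823 = 180.249/268.823 = 0.6705.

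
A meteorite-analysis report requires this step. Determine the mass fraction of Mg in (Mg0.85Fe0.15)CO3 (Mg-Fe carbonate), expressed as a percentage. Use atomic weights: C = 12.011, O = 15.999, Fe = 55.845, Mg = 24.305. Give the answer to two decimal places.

23.20 weight percent

Formula mass = 0.85*24.305 + 0.15*55.845 + 1*12.011 + 3*15.999 = 89.044 g/mol, of which 20.659 g is Mg.
So Mg makes up 20.659/89.044 = 0.2320 of the mass, i.e. 23.20%.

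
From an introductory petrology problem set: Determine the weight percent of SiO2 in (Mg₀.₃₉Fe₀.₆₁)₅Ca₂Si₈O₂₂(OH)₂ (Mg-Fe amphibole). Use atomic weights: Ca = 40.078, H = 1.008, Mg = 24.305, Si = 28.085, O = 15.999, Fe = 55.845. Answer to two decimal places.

52.90 wt%

Formula mass = 908.550 g/mol.
8 Si → 8.0000 mol SiO2 per formula unit; M(SiO2) = 60.083, so SiO2 mass = 480.664 g.
480.664/908.550 × 100 = 52.90 wt%.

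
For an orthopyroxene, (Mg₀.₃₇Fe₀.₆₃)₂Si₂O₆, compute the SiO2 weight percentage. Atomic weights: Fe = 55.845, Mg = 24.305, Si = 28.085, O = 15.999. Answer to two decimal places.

M((Mg₀.₃₇Fe₀.₆₃)₂Si₂O₆) = 240.514 g/mol; M(SiO2) = 60.083 g/mol.
Moles SiO2 per formula unit = 2 Si ÷ 1 = 2.0000.
SiO2 fraction = (2.0000 × 60.083) / 240.514 = 120.166/240.514 = 0.4996.

49.96 wt%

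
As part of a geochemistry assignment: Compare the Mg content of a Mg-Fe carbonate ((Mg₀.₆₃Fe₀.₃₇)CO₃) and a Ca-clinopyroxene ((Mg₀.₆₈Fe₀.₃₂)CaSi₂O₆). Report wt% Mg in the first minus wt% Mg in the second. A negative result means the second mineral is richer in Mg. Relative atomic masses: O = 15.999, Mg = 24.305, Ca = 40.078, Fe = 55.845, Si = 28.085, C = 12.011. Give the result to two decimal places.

M((Mg₀.₆₃Fe₀.₃₇)CO₃) = 95.983 g/mol, so wt% Mg = 15.312/95.983 × 100 = 15.95%.
M((Mg₀.₆₈Fe₀.₃₂)CaSi₂O₆) = 226.640 g/mol, so wt% Mg = 16.527/226.640 × 100 = 7.29%.
15.95 − 7.29 = 8.66 pp.

8.66 percentage points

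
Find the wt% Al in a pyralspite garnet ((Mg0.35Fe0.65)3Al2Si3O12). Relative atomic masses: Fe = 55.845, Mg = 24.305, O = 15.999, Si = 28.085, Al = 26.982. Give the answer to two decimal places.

Formula mass = 1.05·24.305 + 1.95·55.845 + 2·26.982 + 3·28.085 + 12·15.999 = 464.625 g/mol, of which 53.964 g is Al.
So Al makes up 53.964/464.625 = 0.1161 of the mass, i.e. 11.61%.

11.61 wt%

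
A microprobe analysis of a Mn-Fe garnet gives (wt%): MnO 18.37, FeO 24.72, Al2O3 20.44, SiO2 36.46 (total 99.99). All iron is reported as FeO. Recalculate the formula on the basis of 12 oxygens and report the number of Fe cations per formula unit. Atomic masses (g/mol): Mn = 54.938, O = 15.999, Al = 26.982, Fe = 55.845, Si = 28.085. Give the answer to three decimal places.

1.708 Fe apfu

MnO: 18.37/70.937 = 0.25896 mol → 0.25896 mol Mn, 0.25896 mol O.
FeO: 24.72/71.844 = 0.34408 mol → 0.34408 mol Fe, 0.34408 mol O.
Al2O3: 20.44/101.961 = 0.20047 mol → 0.40094 mol Al, 0.60141 mol O.
SiO2: 36.46/60.083 = 0.60683 mol → 0.60683 mol Si, 1.21366 mol O.
Total oxygen = 2.41811 mol. Normalization factor = 12/2.41811 = 4.96255.
Fe per 12 O = 0.34408 × 4.96255 = 1.708.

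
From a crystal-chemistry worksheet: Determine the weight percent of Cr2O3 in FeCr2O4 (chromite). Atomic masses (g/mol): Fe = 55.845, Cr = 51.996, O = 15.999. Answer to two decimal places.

Molar mass of FeCr2O4 = 1*55.845 + 2*51.996 + 4*15.999 = 223.833 g/mol.
Each formula unit contains 2 Cr, equivalent to 2/2 = 1.0000 mol Cr2O3.
M(Cr2O3) = 2×51.996 + 3×15.999 = 151.989 g/mol.
Mass of Cr2O3 per formula unit = 1.0000 × 151.989 = 151.989 g.
Cr2O3 wt% = 151.989 / 223.833 × 100 = 67.90%.

67.90 wt%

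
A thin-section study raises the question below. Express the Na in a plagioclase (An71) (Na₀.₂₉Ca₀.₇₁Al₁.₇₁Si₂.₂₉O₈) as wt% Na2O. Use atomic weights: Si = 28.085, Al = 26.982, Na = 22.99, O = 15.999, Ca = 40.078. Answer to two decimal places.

3.29 wt%

Formula mass = 273.568 g/mol.
0.29 Na → 0.1450 mol Na2O per formula unit; M(Na2O) = 61.979, so Na2O mass = 8.987 g.
8.987/273.568 × 100 = 3.29 wt%.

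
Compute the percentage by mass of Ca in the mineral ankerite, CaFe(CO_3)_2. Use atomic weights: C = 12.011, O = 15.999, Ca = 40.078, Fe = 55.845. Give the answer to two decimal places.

Molar mass of CaFe(CO_3)_2: 1*40.078 + 1*55.845 + 2*12.011 + 6*15.999 = 215.939 g/mol.
Mass of Ca per formula unit: 1 × 40.078 = 40.078 g.
Weight fraction Ca = 40.078 / 215.939 = 0.1856.

18.56 weight percent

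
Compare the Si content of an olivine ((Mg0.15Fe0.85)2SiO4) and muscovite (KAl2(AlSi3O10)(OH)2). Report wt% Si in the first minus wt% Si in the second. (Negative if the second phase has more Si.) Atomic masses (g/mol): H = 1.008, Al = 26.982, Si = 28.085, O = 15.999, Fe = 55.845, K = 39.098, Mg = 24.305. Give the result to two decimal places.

-6.70 percentage points

M((Mg0.15Fe0.85)2SiO4) = 194.309 g/mol, so wt% Si = 28.085/194.309 × 100 = 14.45%.
M(KAl2(AlSi3O10)(OH)2) = 398.303 g/mol, so wt% Si = 84.255/398.303 × 100 = 21.15%.
14.45 − 21.15 = -6.70 pp.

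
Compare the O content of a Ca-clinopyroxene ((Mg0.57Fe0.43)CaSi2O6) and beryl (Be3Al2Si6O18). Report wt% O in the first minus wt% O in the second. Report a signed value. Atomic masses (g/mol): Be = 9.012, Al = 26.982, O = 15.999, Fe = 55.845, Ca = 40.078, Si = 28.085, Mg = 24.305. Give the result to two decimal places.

-11.86 percentage points

M((Mg0.57Fe0.43)CaSi2O6) = 230.109 g/mol, so wt% O = 95.994/230.109 × 100 = 41.72%.
M(Be3Al2Si6O18) = 537.492 g/mol, so wt% O = 287.982/537.492 × 100 = 53.58%.
41.72 − 53.58 = -11.86 pp.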